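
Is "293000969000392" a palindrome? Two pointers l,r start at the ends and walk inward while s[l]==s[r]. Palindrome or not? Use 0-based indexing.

[0,14] '2'=='2' → l++,r--
[1,13] '9'=='9' → l++,r--
[2,12] '3'=='3' → l++,r--
[3,11] '0'=='0' → l++,r--
[4,10] '0'=='0' → l++,r--
[5,9] '0'=='0' → l++,r--
[6,8] '9'=='9' → l++,r--

palindrome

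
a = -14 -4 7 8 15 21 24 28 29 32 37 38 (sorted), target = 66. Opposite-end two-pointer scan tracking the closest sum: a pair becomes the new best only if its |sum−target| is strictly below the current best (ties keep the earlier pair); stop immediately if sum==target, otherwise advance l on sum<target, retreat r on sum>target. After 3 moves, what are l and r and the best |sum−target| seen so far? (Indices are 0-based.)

[0,11] -14+38=24 d=42 * → l++
[1,11] -4+38=34 d=32 * → l++
[2,11] 7+38=45 d=21 * → l++

l=3, r=11, best |Δ|=21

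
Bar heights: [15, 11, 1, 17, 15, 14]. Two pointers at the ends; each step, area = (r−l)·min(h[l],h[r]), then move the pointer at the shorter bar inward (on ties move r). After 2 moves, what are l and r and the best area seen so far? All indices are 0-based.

l=0 r=5: min(15,14)*5=70 best=70 *, r--
l=0 r=4: min(15,15)*4=60 best=70, r--

l=0, r=3, best area=70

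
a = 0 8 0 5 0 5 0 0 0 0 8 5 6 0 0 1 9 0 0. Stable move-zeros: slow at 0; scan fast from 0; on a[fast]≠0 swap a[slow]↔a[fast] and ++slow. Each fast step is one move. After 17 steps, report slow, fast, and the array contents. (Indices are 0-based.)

slow=8, fast=17, a=[8, 5, 5, 8, 5, 6, 1, 9, 0, 0, 0, 0, 0, 0, 0, 0, 0, 0, 0]

(s=0,f=0) a[fast]=0 → fast++
(s=0,f=1) a[fast]=8≠0 swap→a[0]=8 → slow++,fast++
(s=1,f=2) a[fast]=0 → fast++
(s=1,f=3) a[fast]=5≠0 swap→a[1]=5 → slow++,fast++
(s=2,f=4) a[fast]=0 → fast++
(s=2,f=5) a[fast]=5≠0 swap→a[2]=5 → slow++,fast++
(s=3,f=6) a[fast]=0 → fast++
(s=3,f=7) a[fast]=0 → fast++
(s=3,f=8) a[fast]=0 → fast++
(s=3,f=9) a[fast]=0 → fast++
(s=3,f=10) a[fast]=8≠0 swap→a[3]=8 → slow++,fast++
(s=4,f=11) a[fast]=5≠0 swap→a[4]=5 → slow++,fast++
(s=5,f=12) a[fast]=6≠0 swap→a[5]=6 → slow++,fast++
(s=6,f=13) a[fast]=0 → fast++
(s=6,f=14) a[fast]=0 → fast++
(s=6,f=15) a[fast]=1≠0 swap→a[6]=1 → slow++,fast++
(s=7,f=16) a[fast]=9≠0 swap→a[7]=9 → slow++,fast++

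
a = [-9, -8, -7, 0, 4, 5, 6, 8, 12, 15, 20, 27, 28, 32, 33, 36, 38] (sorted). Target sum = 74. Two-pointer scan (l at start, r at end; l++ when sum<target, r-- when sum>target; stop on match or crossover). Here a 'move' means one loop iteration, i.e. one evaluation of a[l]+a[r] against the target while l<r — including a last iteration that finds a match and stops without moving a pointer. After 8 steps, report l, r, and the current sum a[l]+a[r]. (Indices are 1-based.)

l=1 r=17: -9+38=29 <74, l++
l=2 r=17: -8+38=30 <74, l++
l=3 r=17: -7+38=31 <74, l++
l=4 r=17: 0+38=38 <74, l++
l=5 r=17: 4+38=42 <74, l++
l=6 r=17: 5+38=43 <74, l++
l=7 r=17: 6+38=44 <74, l++
l=8 r=17: 8+38=46 <74, l++

l=9, r=17, sum=50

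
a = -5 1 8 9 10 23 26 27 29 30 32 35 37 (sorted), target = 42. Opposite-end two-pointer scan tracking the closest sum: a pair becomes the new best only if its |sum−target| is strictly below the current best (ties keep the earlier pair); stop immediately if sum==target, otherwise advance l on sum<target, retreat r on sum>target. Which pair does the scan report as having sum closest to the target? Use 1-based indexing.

[1,13] -5+37=32 d=10 * → l++
[2,13] 1+37=38 d=4 * → l++
[3,13] 8+37=45 d=3 * → r--
[3,12] 8+35=43 d=1 * → r--
[3,11] 8+32=40 d=2 → l++
[4,11] 9+32=41 d=1 → l++
[5,11] 10+32=42 d=0 * → stop

pair (10, 32) with sum 42 (|Δ|=0)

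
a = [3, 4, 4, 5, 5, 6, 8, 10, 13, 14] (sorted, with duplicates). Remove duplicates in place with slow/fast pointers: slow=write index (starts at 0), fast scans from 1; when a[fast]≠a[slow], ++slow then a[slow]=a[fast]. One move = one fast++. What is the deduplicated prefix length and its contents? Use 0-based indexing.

slow=0 fast=1: a[fast]=4≠a[slow]=3 write a[1]=4, slow++,fast++
slow=1 fast=2: a[fast]=4=a[slow] dup, fast++
slow=1 fast=3: a[fast]=5≠a[slow]=4 write a[2]=5, slow++,fast++
slow=2 fast=4: a[fast]=5=a[slow] dup, fast++
slow=2 fast=5: a[fast]=6≠a[slow]=5 write a[3]=6, slow++,fast++
slow=3 fast=6: a[fast]=8≠a[slow]=6 write a[4]=8, slow++,fast++
slow=4 fast=7: a[fast]=10≠a[slow]=8 write a[5]=10, slow++,fast++
slow=5 fast=8: a[fast]=13≠a[slow]=10 write a[6]=13, slow++,fast++
slow=6 fast=9: a[fast]=14≠a[slow]=13 write a[7]=14, slow++,fast++

length 8; prefix = [3, 4, 5, 6, 8, 10, 13, 14]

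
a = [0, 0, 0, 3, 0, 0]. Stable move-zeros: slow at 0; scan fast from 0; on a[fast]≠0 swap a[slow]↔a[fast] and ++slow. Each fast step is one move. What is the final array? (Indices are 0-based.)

[3, 0, 0, 0, 0, 0]

(s=0,f=0) a[fast]=0 → fast++
(s=0,f=1) a[fast]=0 → fast++
(s=0,f=2) a[fast]=0 → fast++
(s=0,f=3) a[fast]=3≠0 swap→a[0]=3 → slow++,fast++
(s=1,f=4) a[fast]=0 → fast++
(s=1,f=5) a[fast]=0 → fast++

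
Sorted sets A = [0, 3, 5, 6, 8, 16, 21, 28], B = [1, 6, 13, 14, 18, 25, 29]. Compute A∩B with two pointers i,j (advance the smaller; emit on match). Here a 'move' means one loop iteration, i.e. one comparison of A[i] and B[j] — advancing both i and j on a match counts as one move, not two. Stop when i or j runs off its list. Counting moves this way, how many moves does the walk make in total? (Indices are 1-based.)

13 moves

[i=1,j=1] 0<1 → i++
[i=2,j=1] 3>1 → j++
[i=2,j=2] 3<6 → i++
[i=3,j=2] 5<6 → i++
[i=4,j=2] 6==6 emit → i++,j++
[i=5,j=3] 8<13 → i++
[i=6,j=3] 16>13 → j++
[i=6,j=4] 16>14 → j++
[i=6,j=5] 16<18 → i++
[i=7,j=5] 21>18 → j++
[i=7,j=6] 21<25 → i++
[i=8,j=6] 28>25 → j++
[i=8,j=7] 28<29 → i++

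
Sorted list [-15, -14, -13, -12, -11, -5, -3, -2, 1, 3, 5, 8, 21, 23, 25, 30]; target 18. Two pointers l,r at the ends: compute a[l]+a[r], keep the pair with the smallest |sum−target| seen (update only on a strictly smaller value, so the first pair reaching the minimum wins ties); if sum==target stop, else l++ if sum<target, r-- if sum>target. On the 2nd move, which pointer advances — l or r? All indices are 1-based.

l=1 r=16: -15+30=15 d=3 *, l++
l=2 r=16: -14+30=16 d=2 *, l++

l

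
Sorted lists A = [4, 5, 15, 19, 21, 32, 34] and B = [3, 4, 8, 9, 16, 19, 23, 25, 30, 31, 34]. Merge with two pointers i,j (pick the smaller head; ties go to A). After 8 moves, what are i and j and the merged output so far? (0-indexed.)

[i=0,j=0] A[i]=4>B[j]=3 take 3 → j++
[i=0,j=1] A[i]=4<=B[j]=4 take 4 → i++
[i=1,j=1] A[i]=5>B[j]=4 take 4 → j++
[i=1,j=2] A[i]=5<=B[j]=8 take 5 → i++
[i=2,j=2] A[i]=15>B[j]=8 take 8 → j++
[i=2,j=3] A[i]=15>B[j]=9 take 9 → j++
[i=2,j=4] A[i]=15<=B[j]=16 take 15 → i++
[i=3,j=4] A[i]=19>B[j]=16 take 16 → j++

i=3, j=5, merged so far=[3, 4, 4, 5, 8, 9, 15, 16]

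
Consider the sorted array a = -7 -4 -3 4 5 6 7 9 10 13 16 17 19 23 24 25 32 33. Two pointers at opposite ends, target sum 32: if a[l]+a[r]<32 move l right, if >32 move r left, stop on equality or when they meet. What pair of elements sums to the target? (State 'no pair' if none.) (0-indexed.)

l=0 r=17: -7+33=26 <32, l++
l=1 r=17: -4+33=29 <32, l++
l=2 r=17: -3+33=30 <32, l++
l=3 r=17: 4+33=37 >32, r--
l=3 r=16: 4+32=36 >32, r--
l=3 r=15: 4+25=29 <32, l++
l=4 r=15: 5+25=30 <32, l++
l=5 r=15: 6+25=31 <32, l++
l=6 r=15: 7+25=32, found

(7, 25)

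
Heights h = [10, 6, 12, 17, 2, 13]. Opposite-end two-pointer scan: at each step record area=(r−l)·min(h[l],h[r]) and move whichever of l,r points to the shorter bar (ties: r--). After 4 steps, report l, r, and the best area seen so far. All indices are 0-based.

l=3, r=4, best area=50

[0,5] min(10,13)*5=50 best=50 * → l++
[1,5] min(6,13)*4=24 best=50 → l++
[2,5] min(12,13)*3=36 best=50 → l++
[3,5] min(17,13)*2=26 best=50 → r--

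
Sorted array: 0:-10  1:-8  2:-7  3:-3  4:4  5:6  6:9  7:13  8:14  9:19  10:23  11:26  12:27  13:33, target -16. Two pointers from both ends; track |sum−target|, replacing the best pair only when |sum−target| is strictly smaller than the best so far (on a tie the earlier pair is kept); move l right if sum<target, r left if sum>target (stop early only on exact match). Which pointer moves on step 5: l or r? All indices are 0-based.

r

l=0 r=13: -10+33=23 d=39 *, r--
l=0 r=12: -10+27=17 d=33 *, r--
l=0 r=11: -10+26=16 d=32 *, r--
l=0 r=10: -10+23=13 d=29 *, r--
l=0 r=9: -10+19=9 d=25 *, r--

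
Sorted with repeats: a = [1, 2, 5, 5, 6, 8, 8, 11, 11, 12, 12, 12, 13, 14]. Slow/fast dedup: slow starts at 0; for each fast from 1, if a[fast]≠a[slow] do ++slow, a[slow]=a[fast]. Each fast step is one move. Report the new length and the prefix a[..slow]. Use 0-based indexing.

length 9; prefix = [1, 2, 5, 6, 8, 11, 12, 13, 14]

slow=0 fast=1: a[fast]=2≠a[slow]=1 write a[1]=2, slow++,fast++
slow=1 fast=2: a[fast]=5≠a[slow]=2 write a[2]=5, slow++,fast++
slow=2 fast=3: a[fast]=5=a[slow] dup, fast++
slow=2 fast=4: a[fast]=6≠a[slow]=5 write a[3]=6, slow++,fast++
slow=3 fast=5: a[fast]=8≠a[slow]=6 write a[4]=8, slow++,fast++
slow=4 fast=6: a[fast]=8=a[slow] dup, fast++
slow=4 fast=7: a[fast]=11≠a[slow]=8 write a[5]=11, slow++,fast++
slow=5 fast=8: a[fast]=11=a[slow] dup, fast++
slow=5 fast=9: a[fast]=12≠a[slow]=11 write a[6]=12, slow++,fast++
slow=6 fast=10: a[fast]=12=a[slow] dup, fast++
slow=6 fast=11: a[fast]=12=a[slow] dup, fast++
slow=6 fast=12: a[fast]=13≠a[slow]=12 write a[7]=13, slow++,fast++
slow=7 fast=13: a[fast]=14≠a[slow]=13 write a[8]=14, slow++,fast++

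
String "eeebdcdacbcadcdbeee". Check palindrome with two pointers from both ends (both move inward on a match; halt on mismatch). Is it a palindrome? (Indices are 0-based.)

l=0 r=18: 'e'=='e', l++,r--
l=1 r=17: 'e'=='e', l++,r--
l=2 r=16: 'e'=='e', l++,r--
l=3 r=15: 'b'=='b', l++,r--
l=4 r=14: 'd'=='d', l++,r--
l=5 r=13: 'c'=='c', l++,r--
l=6 r=12: 'd'=='d', l++,r--
l=7 r=11: 'a'=='a', l++,r--
l=8 r=10: 'c'=='c', l++,r--

palindrome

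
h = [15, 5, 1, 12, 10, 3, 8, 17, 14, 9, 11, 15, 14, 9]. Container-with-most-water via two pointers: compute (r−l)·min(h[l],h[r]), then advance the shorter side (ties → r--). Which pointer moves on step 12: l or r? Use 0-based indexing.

l

[0,13] min(15,9)*13=117 best=117 * → r--
[0,12] min(15,14)*12=168 best=168 * → r--
[0,11] min(15,15)*11=165 best=168 → r--
[0,10] min(15,11)*10=110 best=168 → r--
[0,9] min(15,9)*9=81 best=168 → r--
[0,8] min(15,14)*8=112 best=168 → r--
[0,7] min(15,17)*7=105 best=168 → l++
[1,7] min(5,17)*6=30 best=168 → l++
[2,7] min(1,17)*5=5 best=168 → l++
[3,7] min(12,17)*4=48 best=168 → l++
[4,7] min(10,17)*3=30 best=168 → l++
[5,7] min(3,17)*2=6 best=168 → l++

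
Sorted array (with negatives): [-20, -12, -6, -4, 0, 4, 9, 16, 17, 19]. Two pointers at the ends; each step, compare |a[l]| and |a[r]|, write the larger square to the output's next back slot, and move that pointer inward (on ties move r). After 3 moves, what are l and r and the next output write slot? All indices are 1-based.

[1,10] |-20|>|19| out[10]=400 → l++
[2,10] |-12|<=|19| out[9]=361 → r--
[2,9] |-12|<=|17| out[8]=289 → r--

l=2, r=8, next write slot=7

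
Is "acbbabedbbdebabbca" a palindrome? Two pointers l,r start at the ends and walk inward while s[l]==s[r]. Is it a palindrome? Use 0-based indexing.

palindrome

l=0 r=17: 'a'=='a', l++,r--
l=1 r=16: 'c'=='c', l++,r--
l=2 r=15: 'b'=='b', l++,r--
l=3 r=14: 'b'=='b', l++,r--
l=4 r=13: 'a'=='a', l++,r--
l=5 r=12: 'b'=='b', l++,r--
l=6 r=11: 'e'=='e', l++,r--
l=7 r=10: 'd'=='d', l++,r--
l=8 r=9: 'b'=='b', l++,r--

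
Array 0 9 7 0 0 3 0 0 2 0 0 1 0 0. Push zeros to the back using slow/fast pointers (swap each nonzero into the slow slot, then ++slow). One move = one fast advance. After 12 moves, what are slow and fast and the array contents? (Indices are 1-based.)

slow=6, fast=13, a=[9, 7, 3, 2, 1, 0, 0, 0, 0, 0, 0, 0, 0, 0]

(s=1,f=1) a[fast]=0 → fast++
(s=1,f=2) a[fast]=9≠0 swap→a[1]=9 → slow++,fast++
(s=2,f=3) a[fast]=7≠0 swap→a[2]=7 → slow++,fast++
(s=3,f=4) a[fast]=0 → fast++
(s=3,f=5) a[fast]=0 → fast++
(s=3,f=6) a[fast]=3≠0 swap→a[3]=3 → slow++,fast++
(s=4,f=7) a[fast]=0 → fast++
(s=4,f=8) a[fast]=0 → fast++
(s=4,f=9) a[fast]=2≠0 swap→a[4]=2 → slow++,fast++
(s=5,f=10) a[fast]=0 → fast++
(s=5,f=11) a[fast]=0 → fast++
(s=5,f=12) a[fast]=1≠0 swap→a[5]=1 → slow++,fast++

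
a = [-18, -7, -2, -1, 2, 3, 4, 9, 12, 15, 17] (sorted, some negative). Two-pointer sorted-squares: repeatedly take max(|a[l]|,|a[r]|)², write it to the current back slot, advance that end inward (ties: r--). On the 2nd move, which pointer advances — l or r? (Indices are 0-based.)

l=0 r=10: |-18|>|17| out[10]=324, l++
l=1 r=10: |-7|<=|17| out[9]=289, r--

r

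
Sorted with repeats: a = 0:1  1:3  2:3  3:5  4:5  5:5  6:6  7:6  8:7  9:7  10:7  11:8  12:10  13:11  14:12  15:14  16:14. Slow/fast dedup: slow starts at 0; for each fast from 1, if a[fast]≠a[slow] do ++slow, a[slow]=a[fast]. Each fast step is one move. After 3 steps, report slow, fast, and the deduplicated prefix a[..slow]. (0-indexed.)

slow=2, fast=4, prefix=[1, 3, 5]

slow=0 fast=1: a[fast]=3≠a[slow]=1 write a[1]=3, slow++,fast++
slow=1 fast=2: a[fast]=3=a[slow] dup, fast++
slow=1 fast=3: a[fast]=5≠a[slow]=3 write a[2]=5, slow++,fast++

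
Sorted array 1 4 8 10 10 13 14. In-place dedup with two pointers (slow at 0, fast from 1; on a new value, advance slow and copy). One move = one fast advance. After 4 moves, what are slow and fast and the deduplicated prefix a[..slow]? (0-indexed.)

slow=3, fast=5, prefix=[1, 4, 8, 10]

(s=0,f=1) a[fast]=4≠a[slow]=1 write a[1]=4 → slow++,fast++
(s=1,f=2) a[fast]=8≠a[slow]=4 write a[2]=8 → slow++,fast++
(s=2,f=3) a[fast]=10≠a[slow]=8 write a[3]=10 → slow++,fast++
(s=3,f=4) a[fast]=10=a[slow] dup → fast++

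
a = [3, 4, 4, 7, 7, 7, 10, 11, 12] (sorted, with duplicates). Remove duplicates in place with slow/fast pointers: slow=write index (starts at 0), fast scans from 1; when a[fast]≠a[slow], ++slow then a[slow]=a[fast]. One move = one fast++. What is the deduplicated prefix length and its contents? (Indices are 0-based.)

length 6; prefix = [3, 4, 7, 10, 11, 12]

slow=0 fast=1: a[fast]=4≠a[slow]=3 write a[1]=4, slow++,fast++
slow=1 fast=2: a[fast]=4=a[slow] dup, fast++
slow=1 fast=3: a[fast]=7≠a[slow]=4 write a[2]=7, slow++,fast++
slow=2 fast=4: a[fast]=7=a[slow] dup, fast++
slow=2 fast=5: a[fast]=7=a[slow] dup, fast++
slow=2 fast=6: a[fast]=10≠a[slow]=7 write a[3]=10, slow++,fast++
slow=3 fast=7: a[fast]=11≠a[slow]=10 write a[4]=11, slow++,fast++
slow=4 fast=8: a[fast]=12≠a[slow]=11 write a[5]=12, slow++,fast++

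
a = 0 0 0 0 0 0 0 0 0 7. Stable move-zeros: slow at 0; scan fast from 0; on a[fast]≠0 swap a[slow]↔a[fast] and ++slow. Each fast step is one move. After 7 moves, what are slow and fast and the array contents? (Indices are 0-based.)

slow=0, fast=7, a=[0, 0, 0, 0, 0, 0, 0, 0, 0, 7]

slow=0 fast=0: a[fast]=0, fast++
slow=0 fast=1: a[fast]=0, fast++
slow=0 fast=2: a[fast]=0, fast++
slow=0 fast=3: a[fast]=0, fast++
slow=0 fast=4: a[fast]=0, fast++
slow=0 fast=5: a[fast]=0, fast++
slow=0 fast=6: a[fast]=0, fast++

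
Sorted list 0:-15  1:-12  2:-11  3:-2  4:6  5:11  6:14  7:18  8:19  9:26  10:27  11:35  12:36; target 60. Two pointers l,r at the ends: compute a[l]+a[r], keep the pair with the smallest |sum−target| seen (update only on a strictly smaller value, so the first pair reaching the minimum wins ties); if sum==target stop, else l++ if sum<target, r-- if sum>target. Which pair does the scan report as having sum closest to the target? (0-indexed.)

pair (26, 35) with sum 61 (|Δ|=1)

l=0 r=12: -15+36=21 d=39 *, l++
l=1 r=12: -12+36=24 d=36 *, l++
l=2 r=12: -11+36=25 d=35 *, l++
l=3 r=12: -2+36=34 d=26 *, l++
l=4 r=12: 6+36=42 d=18 *, l++
l=5 r=12: 11+36=47 d=13 *, l++
l=6 r=12: 14+36=50 d=10 *, l++
l=7 r=12: 18+36=54 d=6 *, l++
l=8 r=12: 19+36=55 d=5 *, l++
l=9 r=12: 26+36=62 d=2 *, r--
l=9 r=11: 26+35=61 d=1 *, r--
l=9 r=10: 26+27=53 d=7, l++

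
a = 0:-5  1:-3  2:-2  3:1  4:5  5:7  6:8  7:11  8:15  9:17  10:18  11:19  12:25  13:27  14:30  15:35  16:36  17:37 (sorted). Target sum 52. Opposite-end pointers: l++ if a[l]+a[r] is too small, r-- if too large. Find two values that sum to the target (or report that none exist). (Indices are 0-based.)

l=0 r=17: -5+37=32 <52, l++
l=1 r=17: -3+37=34 <52, l++
l=2 r=17: -2+37=35 <52, l++
l=3 r=17: 1+37=38 <52, l++
l=4 r=17: 5+37=42 <52, l++
l=5 r=17: 7+37=44 <52, l++
l=6 r=17: 8+37=45 <52, l++
l=7 r=17: 11+37=48 <52, l++
l=8 r=17: 15+37=52, found

(15, 37)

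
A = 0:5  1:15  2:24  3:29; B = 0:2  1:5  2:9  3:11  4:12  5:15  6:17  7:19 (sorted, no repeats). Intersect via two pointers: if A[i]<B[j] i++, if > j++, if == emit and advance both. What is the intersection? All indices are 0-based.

[i=0,j=0] 5>2 → j++
[i=0,j=1] 5==5 emit → i++,j++
[i=1,j=2] 15>9 → j++
[i=1,j=3] 15>11 → j++
[i=1,j=4] 15>12 → j++
[i=1,j=5] 15==15 emit → i++,j++
[i=2,j=6] 24>17 → j++
[i=2,j=7] 24>19 → j++

intersection = [5, 15]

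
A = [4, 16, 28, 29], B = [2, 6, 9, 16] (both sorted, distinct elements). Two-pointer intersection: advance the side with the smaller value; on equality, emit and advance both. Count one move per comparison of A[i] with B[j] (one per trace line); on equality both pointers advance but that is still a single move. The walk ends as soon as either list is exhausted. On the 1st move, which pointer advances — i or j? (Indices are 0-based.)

j

i=0 j=0: 4>2, j++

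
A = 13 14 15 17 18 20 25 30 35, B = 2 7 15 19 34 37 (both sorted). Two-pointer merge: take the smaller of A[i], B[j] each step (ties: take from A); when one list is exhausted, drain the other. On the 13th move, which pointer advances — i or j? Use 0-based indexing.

j

[i=0,j=0] A[i]=13>B[j]=2 take 2 → j++
[i=0,j=1] A[i]=13>B[j]=7 take 7 → j++
[i=0,j=2] A[i]=13<=B[j]=15 take 13 → i++
[i=1,j=2] A[i]=14<=B[j]=15 take 14 → i++
[i=2,j=2] A[i]=15<=B[j]=15 take 15 → i++
[i=3,j=2] A[i]=17>B[j]=15 take 15 → j++
[i=3,j=3] A[i]=17<=B[j]=19 take 17 → i++
[i=4,j=3] A[i]=18<=B[j]=19 take 18 → i++
[i=5,j=3] A[i]=20>B[j]=19 take 19 → j++
[i=5,j=4] A[i]=20<=B[j]=34 take 20 → i++
[i=6,j=4] A[i]=25<=B[j]=34 take 25 → i++
[i=7,j=4] A[i]=30<=B[j]=34 take 30 → i++
[i=8,j=4] A[i]=35>B[j]=34 take 34 → j++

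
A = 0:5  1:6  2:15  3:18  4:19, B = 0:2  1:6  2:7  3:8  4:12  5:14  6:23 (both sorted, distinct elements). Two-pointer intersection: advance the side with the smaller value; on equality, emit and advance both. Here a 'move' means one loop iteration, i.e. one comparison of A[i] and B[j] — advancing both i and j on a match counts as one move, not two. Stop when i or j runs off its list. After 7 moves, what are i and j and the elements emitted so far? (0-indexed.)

i=0 j=0: 5>2, j++
i=0 j=1: 5<6, i++
i=1 j=1: 6==6 emit, i++,j++
i=2 j=2: 15>7, j++
i=2 j=3: 15>8, j++
i=2 j=4: 15>12, j++
i=2 j=5: 15>14, j++

i=2, j=6, emitted=[6]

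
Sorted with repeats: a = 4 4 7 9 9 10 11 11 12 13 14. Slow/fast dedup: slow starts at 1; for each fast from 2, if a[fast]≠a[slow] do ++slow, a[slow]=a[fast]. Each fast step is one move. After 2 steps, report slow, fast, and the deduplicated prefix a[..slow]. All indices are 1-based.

slow=2, fast=4, prefix=[4, 7]

slow=1 fast=2: a[fast]=4=a[slow] dup, fast++
slow=1 fast=3: a[fast]=7≠a[slow]=4 write a[2]=7, slow++,fast++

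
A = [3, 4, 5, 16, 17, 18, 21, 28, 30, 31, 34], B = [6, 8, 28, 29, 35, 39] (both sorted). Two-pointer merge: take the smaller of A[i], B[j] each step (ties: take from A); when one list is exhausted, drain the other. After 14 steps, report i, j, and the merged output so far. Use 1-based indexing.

i=11, j=5, merged so far=[3, 4, 5, 6, 8, 16, 17, 18, 21, 28, 28, 29, 30, 31]

[i=1,j=1] A[i]=3<=B[j]=6 take 3 → i++
[i=2,j=1] A[i]=4<=B[j]=6 take 4 → i++
[i=3,j=1] A[i]=5<=B[j]=6 take 5 → i++
[i=4,j=1] A[i]=16>B[j]=6 take 6 → j++
[i=4,j=2] A[i]=16>B[j]=8 take 8 → j++
[i=4,j=3] A[i]=16<=B[j]=28 take 16 → i++
[i=5,j=3] A[i]=17<=B[j]=28 take 17 → i++
[i=6,j=3] A[i]=18<=B[j]=28 take 18 → i++
[i=7,j=3] A[i]=21<=B[j]=28 take 21 → i++
[i=8,j=3] A[i]=28<=B[j]=28 take 28 → i++
[i=9,j=3] A[i]=30>B[j]=28 take 28 → j++
[i=9,j=4] A[i]=30>B[j]=29 take 29 → j++
[i=9,j=5] A[i]=30<=B[j]=35 take 30 → i++
[i=10,j=5] A[i]=31<=B[j]=35 take 31 → i++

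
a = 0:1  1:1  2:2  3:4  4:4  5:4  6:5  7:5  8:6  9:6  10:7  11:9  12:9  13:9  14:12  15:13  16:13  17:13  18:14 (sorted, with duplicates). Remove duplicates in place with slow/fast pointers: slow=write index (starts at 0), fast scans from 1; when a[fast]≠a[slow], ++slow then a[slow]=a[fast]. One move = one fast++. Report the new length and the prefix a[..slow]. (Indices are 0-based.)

(s=0,f=1) a[fast]=1=a[slow] dup → fast++
(s=0,f=2) a[fast]=2≠a[slow]=1 write a[1]=2 → slow++,fast++
(s=1,f=3) a[fast]=4≠a[slow]=2 write a[2]=4 → slow++,fast++
(s=2,f=4) a[fast]=4=a[slow] dup → fast++
(s=2,f=5) a[fast]=4=a[slow] dup → fast++
(s=2,f=6) a[fast]=5≠a[slow]=4 write a[3]=5 → slow++,fast++
(s=3,f=7) a[fast]=5=a[slow] dup → fast++
(s=3,f=8) a[fast]=6≠a[slow]=5 write a[4]=6 → slow++,fast++
(s=4,f=9) a[fast]=6=a[slow] dup → fast++
(s=4,f=10) a[fast]=7≠a[slow]=6 write a[5]=7 → slow++,fast++
(s=5,f=11) a[fast]=9≠a[slow]=7 write a[6]=9 → slow++,fast++
(s=6,f=12) a[fast]=9=a[slow] dup → fast++
(s=6,f=13) a[fast]=9=a[slow] dup → fast++
(s=6,f=14) a[fast]=12≠a[slow]=9 write a[7]=12 → slow++,fast++
(s=7,f=15) a[fast]=13≠a[slow]=12 write a[8]=13 → slow++,fast++
(s=8,f=16) a[fast]=13=a[slow] dup → fast++
(s=8,f=17) a[fast]=13=a[slow] dup → fast++
(s=8,f=18) a[fast]=14≠a[slow]=13 write a[9]=14 → slow++,fast++

length 10; prefix = [1, 2, 4, 5, 6, 7, 9, 12, 13, 14]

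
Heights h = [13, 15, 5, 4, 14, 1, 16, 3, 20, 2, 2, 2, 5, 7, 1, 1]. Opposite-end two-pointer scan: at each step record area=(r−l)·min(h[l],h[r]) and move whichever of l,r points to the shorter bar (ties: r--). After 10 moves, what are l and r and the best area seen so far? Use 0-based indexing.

[0,15] min(13,1)*15=15 best=15 * → r--
[0,14] min(13,1)*14=14 best=15 → r--
[0,13] min(13,7)*13=91 best=91 * → r--
[0,12] min(13,5)*12=60 best=91 → r--
[0,11] min(13,2)*11=22 best=91 → r--
[0,10] min(13,2)*10=20 best=91 → r--
[0,9] min(13,2)*9=18 best=91 → r--
[0,8] min(13,20)*8=104 best=104 * → l++
[1,8] min(15,20)*7=105 best=105 * → l++
[2,8] min(5,20)*6=30 best=105 → l++

l=3, r=8, best area=105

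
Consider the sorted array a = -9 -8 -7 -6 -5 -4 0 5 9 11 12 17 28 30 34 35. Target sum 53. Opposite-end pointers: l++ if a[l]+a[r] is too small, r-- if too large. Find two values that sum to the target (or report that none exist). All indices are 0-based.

l=0 r=15: -9+35=26 <53, l++
l=1 r=15: -8+35=27 <53, l++
l=2 r=15: -7+35=28 <53, l++
l=3 r=15: -6+35=29 <53, l++
l=4 r=15: -5+35=30 <53, l++
l=5 r=15: -4+35=31 <53, l++
l=6 r=15: 0+35=35 <53, l++
l=7 r=15: 5+35=40 <53, l++
l=8 r=15: 9+35=44 <53, l++
l=9 r=15: 11+35=46 <53, l++
l=10 r=15: 12+35=47 <53, l++
l=11 r=15: 17+35=52 <53, l++
l=12 r=15: 28+35=63 >53, r--
l=12 r=14: 28+34=62 >53, r--
l=12 r=13: 28+30=58 >53, r--

no pair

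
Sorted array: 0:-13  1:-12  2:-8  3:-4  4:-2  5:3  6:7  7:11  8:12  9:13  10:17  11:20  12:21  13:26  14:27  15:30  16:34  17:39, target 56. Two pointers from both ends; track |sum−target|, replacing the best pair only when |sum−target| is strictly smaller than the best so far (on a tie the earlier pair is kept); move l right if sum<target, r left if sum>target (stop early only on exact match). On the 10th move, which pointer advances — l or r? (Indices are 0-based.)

[0,17] -13+39=26 d=30 * → l++
[1,17] -12+39=27 d=29 * → l++
[2,17] -8+39=31 d=25 * → l++
[3,17] -4+39=35 d=21 * → l++
[4,17] -2+39=37 d=19 * → l++
[5,17] 3+39=42 d=14 * → l++
[6,17] 7+39=46 d=10 * → l++
[7,17] 11+39=50 d=6 * → l++
[8,17] 12+39=51 d=5 * → l++
[9,17] 13+39=52 d=4 * → l++

l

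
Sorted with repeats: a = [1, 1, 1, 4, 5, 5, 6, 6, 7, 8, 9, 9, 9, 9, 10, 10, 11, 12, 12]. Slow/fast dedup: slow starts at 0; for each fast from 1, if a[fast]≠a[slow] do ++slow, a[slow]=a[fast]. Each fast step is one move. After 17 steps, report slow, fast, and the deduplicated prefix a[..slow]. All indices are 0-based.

slow=9, fast=18, prefix=[1, 4, 5, 6, 7, 8, 9, 10, 11, 12]

slow=0 fast=1: a[fast]=1=a[slow] dup, fast++
slow=0 fast=2: a[fast]=1=a[slow] dup, fast++
slow=0 fast=3: a[fast]=4≠a[slow]=1 write a[1]=4, slow++,fast++
slow=1 fast=4: a[fast]=5≠a[slow]=4 write a[2]=5, slow++,fast++
slow=2 fast=5: a[fast]=5=a[slow] dup, fast++
slow=2 fast=6: a[fast]=6≠a[slow]=5 write a[3]=6, slow++,fast++
slow=3 fast=7: a[fast]=6=a[slow] dup, fast++
slow=3 fast=8: a[fast]=7≠a[slow]=6 write a[4]=7, slow++,fast++
slow=4 fast=9: a[fast]=8≠a[slow]=7 write a[5]=8, slow++,fast++
slow=5 fast=10: a[fast]=9≠a[slow]=8 write a[6]=9, slow++,fast++
slow=6 fast=11: a[fast]=9=a[slow] dup, fast++
slow=6 fast=12: a[fast]=9=a[slow] dup, fast++
slow=6 fast=13: a[fast]=9=a[slow] dup, fast++
slow=6 fast=14: a[fast]=10≠a[slow]=9 write a[7]=10, slow++,fast++
slow=7 fast=15: a[fast]=10=a[slow] dup, fast++
slow=7 fast=16: a[fast]=11≠a[slow]=10 write a[8]=11, slow++,fast++
slow=8 fast=17: a[fast]=12≠a[slow]=11 write a[9]=12, slow++,fast++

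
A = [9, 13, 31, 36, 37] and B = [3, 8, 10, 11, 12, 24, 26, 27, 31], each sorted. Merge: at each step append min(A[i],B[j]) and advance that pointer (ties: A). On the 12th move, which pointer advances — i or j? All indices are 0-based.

j

[i=0,j=0] A[i]=9>B[j]=3 take 3 → j++
[i=0,j=1] A[i]=9>B[j]=8 take 8 → j++
[i=0,j=2] A[i]=9<=B[j]=10 take 9 → i++
[i=1,j=2] A[i]=13>B[j]=10 take 10 → j++
[i=1,j=3] A[i]=13>B[j]=11 take 11 → j++
[i=1,j=4] A[i]=13>B[j]=12 take 12 → j++
[i=1,j=5] A[i]=13<=B[j]=24 take 13 → i++
[i=2,j=5] A[i]=31>B[j]=24 take 24 → j++
[i=2,j=6] A[i]=31>B[j]=26 take 26 → j++
[i=2,j=7] A[i]=31>B[j]=27 take 27 → j++
[i=2,j=8] A[i]=31<=B[j]=31 take 31 → i++
[i=3,j=8] A[i]=36>B[j]=31 take 31 → j++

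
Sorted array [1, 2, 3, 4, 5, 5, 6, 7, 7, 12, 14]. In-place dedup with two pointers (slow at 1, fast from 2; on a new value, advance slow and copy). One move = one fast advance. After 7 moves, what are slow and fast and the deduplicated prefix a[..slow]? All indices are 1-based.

(s=1,f=2) a[fast]=2≠a[slow]=1 write a[2]=2 → slow++,fast++
(s=2,f=3) a[fast]=3≠a[slow]=2 write a[3]=3 → slow++,fast++
(s=3,f=4) a[fast]=4≠a[slow]=3 write a[4]=4 → slow++,fast++
(s=4,f=5) a[fast]=5≠a[slow]=4 write a[5]=5 → slow++,fast++
(s=5,f=6) a[fast]=5=a[slow] dup → fast++
(s=5,f=7) a[fast]=6≠a[slow]=5 write a[6]=6 → slow++,fast++
(s=6,f=8) a[fast]=7≠a[slow]=6 write a[7]=7 → slow++,fast++

slow=7, fast=9, prefix=[1, 2, 3, 4, 5, 6, 7]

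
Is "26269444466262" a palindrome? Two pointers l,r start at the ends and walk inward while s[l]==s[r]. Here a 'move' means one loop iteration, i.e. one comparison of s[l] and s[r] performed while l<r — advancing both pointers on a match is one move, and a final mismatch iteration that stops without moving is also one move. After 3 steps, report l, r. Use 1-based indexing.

[1,14] '2'=='2' → l++,r--
[2,13] '6'=='6' → l++,r--
[3,12] '2'=='2' → l++,r--

l=4, r=11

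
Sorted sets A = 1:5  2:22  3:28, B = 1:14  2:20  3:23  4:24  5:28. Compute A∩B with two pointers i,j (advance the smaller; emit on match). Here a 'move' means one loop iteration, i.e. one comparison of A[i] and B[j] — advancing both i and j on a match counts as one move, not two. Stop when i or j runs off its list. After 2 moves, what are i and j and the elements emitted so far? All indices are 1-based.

i=2, j=2, emitted=[]

i=1 j=1: 5<14, i++
i=2 j=1: 22>14, j++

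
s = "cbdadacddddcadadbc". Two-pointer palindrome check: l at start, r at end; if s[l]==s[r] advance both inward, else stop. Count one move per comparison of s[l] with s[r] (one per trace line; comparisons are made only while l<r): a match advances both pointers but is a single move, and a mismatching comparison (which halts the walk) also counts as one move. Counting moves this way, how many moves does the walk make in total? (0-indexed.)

l=0 r=17: 'c'=='c', l++,r--
l=1 r=16: 'b'=='b', l++,r--
l=2 r=15: 'd'=='d', l++,r--
l=3 r=14: 'a'=='a', l++,r--
l=4 r=13: 'd'=='d', l++,r--
l=5 r=12: 'a'=='a', l++,r--
l=6 r=11: 'c'=='c', l++,r--
l=7 r=10: 'd'=='d', l++,r--
l=8 r=9: 'd'=='d', l++,r--

9 moves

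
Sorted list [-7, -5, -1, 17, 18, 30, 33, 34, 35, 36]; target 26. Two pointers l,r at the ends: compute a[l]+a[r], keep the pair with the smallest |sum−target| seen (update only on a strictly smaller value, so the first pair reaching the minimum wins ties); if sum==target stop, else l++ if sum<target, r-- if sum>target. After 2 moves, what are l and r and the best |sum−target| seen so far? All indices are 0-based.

[0,9] -7+36=29 d=3 * → r--
[0,8] -7+35=28 d=2 * → r--

l=0, r=7, best |Δ|=2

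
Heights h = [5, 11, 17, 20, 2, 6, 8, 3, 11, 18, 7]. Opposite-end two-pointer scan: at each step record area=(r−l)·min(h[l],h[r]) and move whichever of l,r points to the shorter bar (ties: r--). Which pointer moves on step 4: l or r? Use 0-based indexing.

[0,10] min(5,7)*10=50 best=50 * → l++
[1,10] min(11,7)*9=63 best=63 * → r--
[1,9] min(11,18)*8=88 best=88 * → l++
[2,9] min(17,18)*7=119 best=119 * → l++

l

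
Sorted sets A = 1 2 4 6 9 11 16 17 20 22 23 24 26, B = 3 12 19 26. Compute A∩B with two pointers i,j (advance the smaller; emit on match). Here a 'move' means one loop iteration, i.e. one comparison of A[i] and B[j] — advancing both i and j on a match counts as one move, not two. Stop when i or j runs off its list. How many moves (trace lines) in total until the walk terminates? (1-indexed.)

16 moves

[i=1,j=1] 1<3 → i++
[i=2,j=1] 2<3 → i++
[i=3,j=1] 4>3 → j++
[i=3,j=2] 4<12 → i++
[i=4,j=2] 6<12 → i++
[i=5,j=2] 9<12 → i++
[i=6,j=2] 11<12 → i++
[i=7,j=2] 16>12 → j++
[i=7,j=3] 16<19 → i++
[i=8,j=3] 17<19 → i++
[i=9,j=3] 20>19 → j++
[i=9,j=4] 20<26 → i++
[i=10,j=4] 22<26 → i++
[i=11,j=4] 23<26 → i++
[i=12,j=4] 24<26 → i++
[i=13,j=4] 26==26 emit → i++,j++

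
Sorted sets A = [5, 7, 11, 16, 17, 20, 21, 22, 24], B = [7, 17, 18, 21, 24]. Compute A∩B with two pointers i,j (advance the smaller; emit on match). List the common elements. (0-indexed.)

intersection = [7, 17, 21, 24]

i=0 j=0: 5<7, i++
i=1 j=0: 7==7 emit, i++,j++
i=2 j=1: 11<17, i++
i=3 j=1: 16<17, i++
i=4 j=1: 17==17 emit, i++,j++
i=5 j=2: 20>18, j++
i=5 j=3: 20<21, i++
i=6 j=3: 21==21 emit, i++,j++
i=7 j=4: 22<24, i++
i=8 j=4: 24==24 emit, i++,j++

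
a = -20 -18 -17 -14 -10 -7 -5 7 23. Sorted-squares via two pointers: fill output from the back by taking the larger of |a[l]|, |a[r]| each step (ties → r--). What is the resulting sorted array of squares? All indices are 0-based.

[0,8] |-20|<=|23| out[8]=529 → r--
[0,7] |-20|>|7| out[7]=400 → l++
[1,7] |-18|>|7| out[6]=324 → l++
[2,7] |-17|>|7| out[5]=289 → l++
[3,7] |-14|>|7| out[4]=196 → l++
[4,7] |-10|>|7| out[3]=100 → l++
[5,7] |-7|<=|7| out[2]=49 → r--
[5,6] |-7|>|-5| out[1]=49 → l++
[6,6] |-5|<=|-5| out[0]=25 → r--

[25, 49, 49, 100, 196, 289, 324, 400, 529]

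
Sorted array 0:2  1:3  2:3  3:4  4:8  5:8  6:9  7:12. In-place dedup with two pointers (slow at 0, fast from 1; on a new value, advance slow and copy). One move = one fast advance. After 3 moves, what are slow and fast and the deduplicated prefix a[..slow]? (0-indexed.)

slow=2, fast=4, prefix=[2, 3, 4]

slow=0 fast=1: a[fast]=3≠a[slow]=2 write a[1]=3, slow++,fast++
slow=1 fast=2: a[fast]=3=a[slow] dup, fast++
slow=1 fast=3: a[fast]=4≠a[slow]=3 write a[2]=4, slow++,fast++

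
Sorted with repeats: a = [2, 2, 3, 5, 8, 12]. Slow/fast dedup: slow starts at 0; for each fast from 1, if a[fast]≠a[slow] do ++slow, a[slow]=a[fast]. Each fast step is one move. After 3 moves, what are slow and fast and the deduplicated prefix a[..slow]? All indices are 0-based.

(s=0,f=1) a[fast]=2=a[slow] dup → fast++
(s=0,f=2) a[fast]=3≠a[slow]=2 write a[1]=3 → slow++,fast++
(s=1,f=3) a[fast]=5≠a[slow]=3 write a[2]=5 → slow++,fast++

slow=2, fast=4, prefix=[2, 3, 5]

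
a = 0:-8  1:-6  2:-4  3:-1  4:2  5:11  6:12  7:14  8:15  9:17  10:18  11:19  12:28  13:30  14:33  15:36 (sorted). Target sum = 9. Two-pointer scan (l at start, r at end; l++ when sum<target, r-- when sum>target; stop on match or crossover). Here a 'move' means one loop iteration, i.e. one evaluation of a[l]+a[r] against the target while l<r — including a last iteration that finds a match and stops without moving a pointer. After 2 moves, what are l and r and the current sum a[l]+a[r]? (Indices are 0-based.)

l=0, r=13, sum=22

l=0 r=15: -8+36=28 >9, r--
l=0 r=14: -8+33=25 >9, r--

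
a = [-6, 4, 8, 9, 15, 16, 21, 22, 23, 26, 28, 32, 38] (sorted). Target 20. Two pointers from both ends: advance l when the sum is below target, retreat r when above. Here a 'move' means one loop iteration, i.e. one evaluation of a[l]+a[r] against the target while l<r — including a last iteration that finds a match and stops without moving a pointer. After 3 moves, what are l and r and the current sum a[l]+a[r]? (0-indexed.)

[0,12] -6+38=32 >20 → r--
[0,11] -6+32=26 >20 → r--
[0,10] -6+28=22 >20 → r--

l=0, r=9, sum=20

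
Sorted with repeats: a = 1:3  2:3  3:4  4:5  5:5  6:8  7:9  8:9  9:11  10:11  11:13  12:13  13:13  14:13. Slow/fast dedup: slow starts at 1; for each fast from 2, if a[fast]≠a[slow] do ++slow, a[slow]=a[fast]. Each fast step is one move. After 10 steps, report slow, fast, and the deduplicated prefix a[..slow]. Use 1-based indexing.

slow=7, fast=12, prefix=[3, 4, 5, 8, 9, 11, 13]

(s=1,f=2) a[fast]=3=a[slow] dup → fast++
(s=1,f=3) a[fast]=4≠a[slow]=3 write a[2]=4 → slow++,fast++
(s=2,f=4) a[fast]=5≠a[slow]=4 write a[3]=5 → slow++,fast++
(s=3,f=5) a[fast]=5=a[slow] dup → fast++
(s=3,f=6) a[fast]=8≠a[slow]=5 write a[4]=8 → slow++,fast++
(s=4,f=7) a[fast]=9≠a[slow]=8 write a[5]=9 → slow++,fast++
(s=5,f=8) a[fast]=9=a[slow] dup → fast++
(s=5,f=9) a[fast]=11≠a[slow]=9 write a[6]=11 → slow++,fast++
(s=6,f=10) a[fast]=11=a[slow] dup → fast++
(s=6,f=11) a[fast]=13≠a[slow]=11 write a[7]=13 → slow++,fast++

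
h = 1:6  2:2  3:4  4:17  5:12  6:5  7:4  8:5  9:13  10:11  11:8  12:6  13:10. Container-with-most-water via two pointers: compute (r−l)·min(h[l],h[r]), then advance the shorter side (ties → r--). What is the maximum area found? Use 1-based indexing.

[1,13] min(6,10)*12=72 best=72 * → l++
[2,13] min(2,10)*11=22 best=72 → l++
[3,13] min(4,10)*10=40 best=72 → l++
[4,13] min(17,10)*9=90 best=90 * → r--
[4,12] min(17,6)*8=48 best=90 → r--
[4,11] min(17,8)*7=56 best=90 → r--
[4,10] min(17,11)*6=66 best=90 → r--
[4,9] min(17,13)*5=65 best=90 → r--
[4,8] min(17,5)*4=20 best=90 → r--
[4,7] min(17,4)*3=12 best=90 → r--
[4,6] min(17,5)*2=10 best=90 → r--
[4,5] min(17,12)*1=12 best=90 → r--

max area = 90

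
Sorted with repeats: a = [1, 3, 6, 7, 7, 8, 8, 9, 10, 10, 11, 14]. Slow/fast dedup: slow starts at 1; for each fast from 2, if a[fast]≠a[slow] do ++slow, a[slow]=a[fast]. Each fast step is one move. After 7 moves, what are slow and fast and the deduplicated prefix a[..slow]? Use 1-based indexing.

slow=6, fast=9, prefix=[1, 3, 6, 7, 8, 9]

slow=1 fast=2: a[fast]=3≠a[slow]=1 write a[2]=3, slow++,fast++
slow=2 fast=3: a[fast]=6≠a[slow]=3 write a[3]=6, slow++,fast++
slow=3 fast=4: a[fast]=7≠a[slow]=6 write a[4]=7, slow++,fast++
slow=4 fast=5: a[fast]=7=a[slow] dup, fast++
slow=4 fast=6: a[fast]=8≠a[slow]=7 write a[5]=8, slow++,fast++
slow=5 fast=7: a[fast]=8=a[slow] dup, fast++
slow=5 fast=8: a[fast]=9≠a[slow]=8 write a[6]=9, slow++,fast++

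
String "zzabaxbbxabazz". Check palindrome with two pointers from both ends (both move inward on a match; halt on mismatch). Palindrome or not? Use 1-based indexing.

[1,14] 'z'=='z' → l++,r--
[2,13] 'z'=='z' → l++,r--
[3,12] 'a'=='a' → l++,r--
[4,11] 'b'=='b' → l++,r--
[5,10] 'a'=='a' → l++,r--
[6,9] 'x'=='x' → l++,r--
[7,8] 'b'=='b' → l++,r--

palindrome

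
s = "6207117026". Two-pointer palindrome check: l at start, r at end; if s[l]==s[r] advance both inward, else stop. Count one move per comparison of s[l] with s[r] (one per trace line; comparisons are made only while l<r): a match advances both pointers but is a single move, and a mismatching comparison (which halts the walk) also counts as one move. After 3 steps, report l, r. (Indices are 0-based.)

[0,9] '6'=='6' → l++,r--
[1,8] '2'=='2' → l++,r--
[2,7] '0'=='0' → l++,r--

l=3, r=6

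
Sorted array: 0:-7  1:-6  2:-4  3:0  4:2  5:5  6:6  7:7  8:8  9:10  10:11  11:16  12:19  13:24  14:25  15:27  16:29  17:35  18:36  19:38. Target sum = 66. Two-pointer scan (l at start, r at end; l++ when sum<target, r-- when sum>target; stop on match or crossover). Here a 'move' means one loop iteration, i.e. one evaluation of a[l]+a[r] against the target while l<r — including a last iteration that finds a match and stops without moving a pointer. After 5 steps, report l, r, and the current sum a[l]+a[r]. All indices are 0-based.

l=0 r=19: -7+38=31 <66, l++
l=1 r=19: -6+38=32 <66, l++
l=2 r=19: -4+38=34 <66, l++
l=3 r=19: 0+38=38 <66, l++
l=4 r=19: 2+38=40 <66, l++

l=5, r=19, sum=43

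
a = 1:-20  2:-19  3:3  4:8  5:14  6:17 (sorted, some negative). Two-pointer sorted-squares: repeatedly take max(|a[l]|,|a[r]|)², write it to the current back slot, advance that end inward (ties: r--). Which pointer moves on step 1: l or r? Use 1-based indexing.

l

l=1 r=6: |-20|>|17| out[6]=400, l++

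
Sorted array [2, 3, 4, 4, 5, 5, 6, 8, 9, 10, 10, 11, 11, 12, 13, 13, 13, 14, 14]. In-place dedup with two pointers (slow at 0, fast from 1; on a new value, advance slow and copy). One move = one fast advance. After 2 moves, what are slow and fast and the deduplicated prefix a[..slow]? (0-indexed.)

slow=0 fast=1: a[fast]=3≠a[slow]=2 write a[1]=3, slow++,fast++
slow=1 fast=2: a[fast]=4≠a[slow]=3 write a[2]=4, slow++,fast++

slow=2, fast=3, prefix=[2, 3, 4]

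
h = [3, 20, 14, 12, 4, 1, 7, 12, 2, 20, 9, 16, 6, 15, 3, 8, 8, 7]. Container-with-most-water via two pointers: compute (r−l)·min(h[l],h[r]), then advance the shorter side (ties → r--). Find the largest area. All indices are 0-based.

max area = 180

[0,17] min(3,7)*17=51 best=51 * → l++
[1,17] min(20,7)*16=112 best=112 * → r--
[1,16] min(20,8)*15=120 best=120 * → r--
[1,15] min(20,8)*14=112 best=120 → r--
[1,14] min(20,3)*13=39 best=120 → r--
[1,13] min(20,15)*12=180 best=180 * → r--
[1,12] min(20,6)*11=66 best=180 → r--
[1,11] min(20,16)*10=160 best=180 → r--
[1,10] min(20,9)*9=81 best=180 → r--
[1,9] min(20,20)*8=160 best=180 → r--
[1,8] min(20,2)*7=14 best=180 → r--
[1,7] min(20,12)*6=72 best=180 → r--
[1,6] min(20,7)*5=35 best=180 → r--
[1,5] min(20,1)*4=4 best=180 → r--
[1,4] min(20,4)*3=12 best=180 → r--
[1,3] min(20,12)*2=24 best=180 → r--
[1,2] min(20,14)*1=14 best=180 → r--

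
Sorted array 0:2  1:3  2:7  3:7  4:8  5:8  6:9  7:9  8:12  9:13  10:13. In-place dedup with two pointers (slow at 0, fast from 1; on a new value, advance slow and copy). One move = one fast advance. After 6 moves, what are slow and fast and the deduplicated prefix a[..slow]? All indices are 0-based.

slow=0 fast=1: a[fast]=3≠a[slow]=2 write a[1]=3, slow++,fast++
slow=1 fast=2: a[fast]=7≠a[slow]=3 write a[2]=7, slow++,fast++
slow=2 fast=3: a[fast]=7=a[slow] dup, fast++
slow=2 fast=4: a[fast]=8≠a[slow]=7 write a[3]=8, slow++,fast++
slow=3 fast=5: a[fast]=8=a[slow] dup, fast++
slow=3 fast=6: a[fast]=9≠a[slow]=8 write a[4]=9, slow++,fast++

slow=4, fast=7, prefix=[2, 3, 7, 8, 9]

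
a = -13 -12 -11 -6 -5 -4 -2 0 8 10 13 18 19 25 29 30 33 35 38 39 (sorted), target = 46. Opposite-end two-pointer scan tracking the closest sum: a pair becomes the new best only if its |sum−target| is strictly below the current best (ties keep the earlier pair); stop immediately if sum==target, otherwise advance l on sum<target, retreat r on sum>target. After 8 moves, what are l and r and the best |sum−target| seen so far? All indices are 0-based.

l=0 r=19: -13+39=26 d=20 *, l++
l=1 r=19: -12+39=27 d=19 *, l++
l=2 r=19: -11+39=28 d=18 *, l++
l=3 r=19: -6+39=33 d=13 *, l++
l=4 r=19: -5+39=34 d=12 *, l++
l=5 r=19: -4+39=35 d=11 *, l++
l=6 r=19: -2+39=37 d=9 *, l++
l=7 r=19: 0+39=39 d=7 *, l++

l=8, r=19, best |Δ|=7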